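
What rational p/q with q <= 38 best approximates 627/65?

Expand x = 627/65 as a continued fraction with the Euclidean algorithm:
  627 = 9*65 + 42, so a_0 = 9.
  65 = 1*42 + 23, so a_1 = 1.
  42 = 1*23 + 19, so a_2 = 1.
  23 = 1*19 + 4, so a_3 = 1.
  19 = 4*4 + 3, so a_4 = 4.
  4 = 1*3 + 1, so a_5 = 1.
  3 = 3*1 + 0, so a_6 = 3.
so x = [9; 1, 1, 1, 4, 1, 3].
Convergents (p_i = a_i*p_{i-1} + p_{i-2}, q_i = a_i*q_{i-1} + q_{i-2} with p_{-2}=0, p_{-1}=1, q_{-2}=1, q_{-1}=0), until the denominator exceeds 38:
  i=0: a_0=9, p_0 = 9*1 + 0 = 9, q_0 = 9*0 + 1 = 1.
  i=1: a_1=1, p_1 = 1*9 + 1 = 10, q_1 = 1*1 + 0 = 1.
  i=2: a_2=1, p_2 = 1*10 + 9 = 19, q_2 = 1*1 + 1 = 2.
  i=3: a_3=1, p_3 = 1*19 + 10 = 29, q_3 = 1*2 + 1 = 3.
  i=4: a_4=4, p_4 = 4*29 + 19 = 135, q_4 = 4*3 + 2 = 14.
  i=5: a_5=1, p_5 = 1*135 + 29 = 164, q_5 = 1*14 + 3 = 17.
  i=6: a_6=3, p_6 = 3*164 + 135 = 627, q_6 = 3*17 + 14 = 65.
q_6 = 65 > 38, so the last convergent with denominator <= 38 is p_5/q_5 = 164/17.
The closest fraction with denominator <= 38 is either p_5/q_5 or the intermediate fraction (k*p_5 + p_4)/(k*q_5 + q_4) with the largest k >= 1 whose denominator stays <= 38; these approach x as k grows, and every other convergent or intermediate fraction in range is farther away.
Largest k: floor((38 - q_4)/q_5) = floor((38 - 14)/17) = 1.
That gives (1*164 + 135)/(1*17 + 14) = 299/31.
Compare the errors: |x - 164/17| = |627*17 - 164*65|/(65*17) = 1/1105, and |x - 299/31| = |627*31 - 299*65|/(65*31) = 2/2015.
Cross-multiplying, 1*2015 = 2015 < 2210 = 2*1105, so 1/1105 is smaller: the convergent 164/17 is closer to x than 299/31.

164/17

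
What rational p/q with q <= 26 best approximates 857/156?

11/2

Expand x = 857/156 as a continued fraction with the Euclidean algorithm:
  857 = 5*156 + 77, so a_0 = 5.
  156 = 2*77 + 2, so a_1 = 2.
  77 = 38*2 + 1, so a_2 = 38.
  2 = 2*1 + 0, so a_3 = 2.
so x = [5; 2, 38, 2].
Convergents (p_i = a_i*p_{i-1} + p_{i-2}, q_i = a_i*q_{i-1} + q_{i-2} with p_{-2}=0, p_{-1}=1, q_{-2}=1, q_{-1}=0), until the denominator exceeds 26:
  i=0: a_0=5, p_0 = 5*1 + 0 = 5, q_0 = 5*0 + 1 = 1.
  i=1: a_1=2, p_1 = 2*5 + 1 = 11, q_1 = 2*1 + 0 = 2.
  i=2: a_2=38, p_2 = 38*11 + 5 = 423, q_2 = 38*2 + 1 = 77.
q_2 = 77 > 26, so the last convergent with denominator <= 26 is p_1/q_1 = 11/2.
The closest fraction with denominator <= 26 is either p_1/q_1 or the intermediate fraction (k*p_1 + p_0)/(k*q_1 + q_0) with the largest k >= 1 whose denominator stays <= 26; these approach x as k grows, and every other convergent or intermediate fraction in range is farther away.
Largest k: floor((26 - q_0)/q_1) = floor((26 - 1)/2) = 12.
That gives (12*11 + 5)/(12*2 + 1) = 137/25.
Compare the errors: |x - 11/2| = |857*2 - 11*156|/(156*2) = 2/312, and |x - 137/25| = |857*25 - 137*156|/(156*25) = 53/3900.
Cross-multiplying, 2*3900 = 7800 < 16536 = 53*312, so 2/312 is smaller: the convergent 11/2 is closer to x than 137/25.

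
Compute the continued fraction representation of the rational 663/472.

[1; 2, 2, 8, 5, 2]

Run the Euclidean algorithm on 663 and 472; the successive quotients are the partial quotients a_0, a_1, ... (each step inverts the fractional part left over by the previous one):
  663 = 1*472 + 191, so a_0 = 1.
  472 = 2*191 + 90, so a_1 = 2.
  191 = 2*90 + 11, so a_2 = 2.
  90 = 8*11 + 2, so a_3 = 8.
  11 = 5*2 + 1, so a_4 = 5.
  2 = 2*1 + 0, so a_5 = 2.
The remainder reaches 0 after 6 divisions, so the expansion has 6 partial quotients, read off in order.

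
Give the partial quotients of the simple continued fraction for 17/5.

[3; 2, 2]

Run the Euclidean algorithm on 17 and 5; the successive quotients are the partial quotients a_0, a_1, ... (each step inverts the fractional part left over by the previous one):
  17 = 3*5 + 2, so a_0 = 3.
  5 = 2*2 + 1, so a_1 = 2.
  2 = 2*1 + 0, so a_2 = 2.
The remainder reaches 0 after 3 divisions, so the expansion has 3 partial quotients, read off in order.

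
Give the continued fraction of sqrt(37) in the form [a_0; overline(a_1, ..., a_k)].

[6; overline(12)]

Write x_i = (sqrt(37) + m_i)/d_i with (m_0, d_0) = (0, 1). a_0 = floor(sqrt(37)) = 6, since 6^2 = 36 <= 37 < 49 = 7^2.
Iterate m_{i+1} = d_i*a_i - m_i, d_{i+1} = (37 - m_{i+1}^2)/d_i, a_{i+1} = floor((a_0 + m_{i+1})/d_{i+1}):
  m_1 = 1*6 - 0 = 6, d_1 = (37 - 6^2)/1 = 1/1 = 1, a_1 = floor((6 + 6)/1) = 12.
  m_2 = 1*12 - 6 = 6, d_2 = (37 - 6^2)/1 = 1/1 = 1: (m_2, d_2) = (m_1, d_1) = (6, 1), so from here the quotient a_1 repeats; the period length is 1.
Hence the expansion of sqrt(37) is a_0 = 6 followed by the repeating block 12 (period 1).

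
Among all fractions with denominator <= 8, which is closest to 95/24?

Expand x = 95/24 as a continued fraction with the Euclidean algorithm:
  95 = 3*24 + 23, so a_0 = 3.
  24 = 1*23 + 1, so a_1 = 1.
  23 = 23*1 + 0, so a_2 = 23.
so x = [3; 1, 23].
Convergents (p_i = a_i*p_{i-1} + p_{i-2}, q_i = a_i*q_{i-1} + q_{i-2} with p_{-2}=0, p_{-1}=1, q_{-2}=1, q_{-1}=0), until the denominator exceeds 8:
  i=0: a_0=3, p_0 = 3*1 + 0 = 3, q_0 = 3*0 + 1 = 1.
  i=1: a_1=1, p_1 = 1*3 + 1 = 4, q_1 = 1*1 + 0 = 1.
  i=2: a_2=23, p_2 = 23*4 + 3 = 95, q_2 = 23*1 + 1 = 24.
q_2 = 24 > 8, so the last convergent with denominator <= 8 is p_1/q_1 = 4/1.
The closest fraction with denominator <= 8 is either p_1/q_1 or the intermediate fraction (k*p_1 + p_0)/(k*q_1 + q_0) with the largest k >= 1 whose denominator stays <= 8; these approach x as k grows, and every other convergent or intermediate fraction in range is farther away.
Largest k: floor((8 - q_0)/q_1) = floor((8 - 1)/1) = 7.
That gives (7*4 + 3)/(7*1 + 1) = 31/8.
Compare the errors: |x - 4/1| = |95*1 - 4*24|/(24*1) = 1/24, and |x - 31/8| = |95*8 - 31*24|/(24*8) = 16/192.
Cross-multiplying, 1*192 = 192 < 384 = 16*24, so 1/24 is smaller: the convergent 4/1 is closer to x than 31/8.

4/1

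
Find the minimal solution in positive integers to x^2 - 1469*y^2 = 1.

(x, y) = (760265, 19836)

First expand sqrt(1469) as a continued fraction. With x_i = (sqrt(1469) + m_i)/d_i and (m_0, d_0) = (0, 1): a_0 = floor(sqrt(1469)) = 38, since 38^2 = 1444 <= 1469 < 1521 = 39^2.
Iterate m_{i+1} = d_i*a_i - m_i, d_{i+1} = (1469 - m_{i+1}^2)/d_i, a_{i+1} = floor((a_0 + m_{i+1})/d_{i+1}):
  m_1 = 1*38 - 0 = 38, d_1 = (1469 - 38^2)/1 = 25/1 = 25, a_1 = floor((38 + 38)/25) = 3.
  m_2 = 25*3 - 38 = 37, d_2 = (1469 - 37^2)/25 = 100/25 = 4, a_2 = floor((38 + 37)/4) = 18.
  m_3 = 4*18 - 37 = 35, d_3 = (1469 - 35^2)/4 = 244/4 = 61, a_3 = floor((38 + 35)/61) = 1.
  m_4 = 61*1 - 35 = 26, d_4 = (1469 - 26^2)/61 = 793/61 = 13, a_4 = floor((38 + 26)/13) = 4.
  m_5 = 13*4 - 26 = 26, d_5 = (1469 - 26^2)/13 = 793/13 = 61, a_5 = floor((38 + 26)/61) = 1.
  m_6 = 61*1 - 26 = 35, d_6 = (1469 - 35^2)/61 = 244/61 = 4, a_6 = floor((38 + 35)/4) = 18.
  m_7 = 4*18 - 35 = 37, d_7 = (1469 - 37^2)/4 = 100/4 = 25, a_7 = floor((38 + 37)/25) = 3.
  m_8 = 25*3 - 37 = 38, d_8 = (1469 - 38^2)/25 = 25/25 = 1, a_8 = floor((38 + 38)/1) = 76.
  m_9 = 1*76 - 38 = 38, d_9 = (1469 - 38^2)/1 = 25/1 = 25: (m_9, d_9) = (m_1, d_1) = (38, 25), so from here the quotients repeat a_1, ..., a_8; the period length is 8.
So sqrt(1469) = [38; (3, 18, 1, 4, 1, 18, 3, 76)] with period length k = 8.
k is even, so the fundamental solution of x^2 - 1469y^2 = 1 is (p_{k-1}, q_{k-1}) = (p_7, q_7); compute convergents through index 7.
Convergents (p_i = a_i*p_{i-1} + p_{i-2}, q_i = a_i*q_{i-1} + q_{i-2} with p_{-2}=0, p_{-1}=1, q_{-2}=1, q_{-1}=0):
  i=0: a_0=38, p_0 = 38*1 + 0 = 38, q_0 = 38*0 + 1 = 1.
  i=1: a_1=3, p_1 = 3*38 + 1 = 115, q_1 = 3*1 + 0 = 3.
  i=2: a_2=18, p_2 = 18*115 + 38 = 2108, q_2 = 18*3 + 1 = 55.
  i=3: a_3=1, p_3 = 1*2108 + 115 = 2223, q_3 = 1*55 + 3 = 58.
  i=4: a_4=4, p_4 = 4*2223 + 2108 = 11000, q_4 = 4*58 + 55 = 287.
  i=5: a_5=1, p_5 = 1*11000 + 2223 = 13223, q_5 = 1*287 + 58 = 345.
  i=6: a_6=18, p_6 = 18*13223 + 11000 = 249014, q_6 = 18*345 + 287 = 6497.
  i=7: a_7=3, p_7 = 3*249014 + 13223 = 760265, q_7 = 3*6497 + 345 = 19836.
Check: 760265^2 - 1469*19836^2 = 578002870225 - 578002870224 = 1, so (x, y) = (760265, 19836) solves the equation, and by the theorem it is the least positive solution.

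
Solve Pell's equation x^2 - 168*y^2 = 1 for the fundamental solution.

First expand sqrt(168) as a continued fraction. With x_i = (sqrt(168) + m_i)/d_i and (m_0, d_0) = (0, 1): a_0 = floor(sqrt(168)) = 12, since 12^2 = 144 <= 168 < 169 = 13^2.
Iterate m_{i+1} = d_i*a_i - m_i, d_{i+1} = (168 - m_{i+1}^2)/d_i, a_{i+1} = floor((a_0 + m_{i+1})/d_{i+1}):
  m_1 = 1*12 - 0 = 12, d_1 = (168 - 12^2)/1 = 24/1 = 24, a_1 = floor((12 + 12)/24) = 1.
  m_2 = 24*1 - 12 = 12, d_2 = (168 - 12^2)/24 = 24/24 = 1, a_2 = floor((12 + 12)/1) = 24.
  m_3 = 1*24 - 12 = 12, d_3 = (168 - 12^2)/1 = 24/1 = 24: (m_3, d_3) = (m_1, d_1) = (12, 24), so from here the quotients repeat a_1, a_2; the period length is 2.
So sqrt(168) = [12; (1, 24)] with period length k = 2.
k is even, so the fundamental solution of x^2 - 168y^2 = 1 is (p_{k-1}, q_{k-1}) = (p_1, q_1); compute convergents through index 1.
Convergents (p_i = a_i*p_{i-1} + p_{i-2}, q_i = a_i*q_{i-1} + q_{i-2} with p_{-2}=0, p_{-1}=1, q_{-2}=1, q_{-1}=0):
  i=0: a_0=12, p_0 = 12*1 + 0 = 12, q_0 = 12*0 + 1 = 1.
  i=1: a_1=1, p_1 = 1*12 + 1 = 13, q_1 = 1*1 + 0 = 1.
Check: 13^2 - 168*1^2 = 169 - 168 = 1, so (x, y) = (13, 1) solves the equation, and by the theorem it is the least positive solution.

(x, y) = (13, 1)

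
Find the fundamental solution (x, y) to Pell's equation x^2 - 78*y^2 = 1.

First expand sqrt(78) as a continued fraction. With x_i = (sqrt(78) + m_i)/d_i and (m_0, d_0) = (0, 1): a_0 = floor(sqrt(78)) = 8, since 8^2 = 64 <= 78 < 81 = 9^2.
Iterate m_{i+1} = d_i*a_i - m_i, d_{i+1} = (78 - m_{i+1}^2)/d_i, a_{i+1} = floor((a_0 + m_{i+1})/d_{i+1}):
  m_1 = 1*8 - 0 = 8, d_1 = (78 - 8^2)/1 = 14/1 = 14, a_1 = floor((8 + 8)/14) = 1.
  m_2 = 14*1 - 8 = 6, d_2 = (78 - 6^2)/14 = 42/14 = 3, a_2 = floor((8 + 6)/3) = 4.
  m_3 = 3*4 - 6 = 6, d_3 = (78 - 6^2)/3 = 42/3 = 14, a_3 = floor((8 + 6)/14) = 1.
  m_4 = 14*1 - 6 = 8, d_4 = (78 - 8^2)/14 = 14/14 = 1, a_4 = floor((8 + 8)/1) = 16.
  m_5 = 1*16 - 8 = 8, d_5 = (78 - 8^2)/1 = 14/1 = 14: (m_5, d_5) = (m_1, d_1) = (8, 14), so from here the quotients repeat a_1, ..., a_4; the period length is 4.
So sqrt(78) = [8; (1, 4, 1, 16)] with period length k = 4.
k is even, so the fundamental solution of x^2 - 78y^2 = 1 is (p_{k-1}, q_{k-1}) = (p_3, q_3); compute convergents through index 3.
Convergents (p_i = a_i*p_{i-1} + p_{i-2}, q_i = a_i*q_{i-1} + q_{i-2} with p_{-2}=0, p_{-1}=1, q_{-2}=1, q_{-1}=0):
  i=0: a_0=8, p_0 = 8*1 + 0 = 8, q_0 = 8*0 + 1 = 1.
  i=1: a_1=1, p_1 = 1*8 + 1 = 9, q_1 = 1*1 + 0 = 1.
  i=2: a_2=4, p_2 = 4*9 + 8 = 44, q_2 = 4*1 + 1 = 5.
  i=3: a_3=1, p_3 = 1*44 + 9 = 53, q_3 = 1*5 + 1 = 6.
Check: 53^2 - 78*6^2 = 2809 - 2808 = 1, so (x, y) = (53, 6) solves the equation, and by the theorem it is the least positive solution.

(x, y) = (53, 6)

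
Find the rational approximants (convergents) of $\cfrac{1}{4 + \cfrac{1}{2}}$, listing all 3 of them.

0/1, 1/4, 2/9

Using the convergent recurrence p_i = a_i*p_{i-1} + p_{i-2}, q_i = a_i*q_{i-1} + q_{i-2} with p_{-2}=0, p_{-1}=1, q_{-2}=1, q_{-1}=0:
  i=0: a_0=0, p_0 = 0*1 + 0 = 0, q_0 = 0*0 + 1 = 1.
  i=1: a_1=4, p_1 = 4*0 + 1 = 1, q_1 = 4*1 + 0 = 4.
  i=2: a_2=2, p_2 = 2*1 + 0 = 2, q_2 = 2*4 + 1 = 9.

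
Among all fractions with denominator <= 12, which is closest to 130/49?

Expand x = 130/49 as a continued fraction with the Euclidean algorithm:
  130 = 2*49 + 32, so a_0 = 2.
  49 = 1*32 + 17, so a_1 = 1.
  32 = 1*17 + 15, so a_2 = 1.
  17 = 1*15 + 2, so a_3 = 1.
  15 = 7*2 + 1, so a_4 = 7.
  2 = 2*1 + 0, so a_5 = 2.
so x = [2; 1, 1, 1, 7, 2].
Convergents (p_i = a_i*p_{i-1} + p_{i-2}, q_i = a_i*q_{i-1} + q_{i-2} with p_{-2}=0, p_{-1}=1, q_{-2}=1, q_{-1}=0), until the denominator exceeds 12:
  i=0: a_0=2, p_0 = 2*1 + 0 = 2, q_0 = 2*0 + 1 = 1.
  i=1: a_1=1, p_1 = 1*2 + 1 = 3, q_1 = 1*1 + 0 = 1.
  i=2: a_2=1, p_2 = 1*3 + 2 = 5, q_2 = 1*1 + 1 = 2.
  i=3: a_3=1, p_3 = 1*5 + 3 = 8, q_3 = 1*2 + 1 = 3.
  i=4: a_4=7, p_4 = 7*8 + 5 = 61, q_4 = 7*3 + 2 = 23.
q_4 = 23 > 12, so the last convergent with denominator <= 12 is p_3/q_3 = 8/3.
The closest fraction with denominator <= 12 is either p_3/q_3 or the intermediate fraction (k*p_3 + p_2)/(k*q_3 + q_2) with the largest k >= 1 whose denominator stays <= 12; these approach x as k grows, and every other convergent or intermediate fraction in range is farther away.
Largest k: floor((12 - q_2)/q_3) = floor((12 - 2)/3) = 3.
That gives (3*8 + 5)/(3*3 + 2) = 29/11.
Compare the errors: |x - 8/3| = |130*3 - 8*49|/(49*3) = 2/147, and |x - 29/11| = |130*11 - 29*49|/(49*11) = 9/539.
Cross-multiplying, 2*539 = 1078 < 1323 = 9*147, so 2/147 is smaller: the convergent 8/3 is closer to x than 29/11.

8/3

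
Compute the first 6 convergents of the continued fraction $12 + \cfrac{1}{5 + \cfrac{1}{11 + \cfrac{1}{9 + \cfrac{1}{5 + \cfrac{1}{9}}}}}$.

12/1, 61/5, 683/56, 6208/509, 31723/2601, 291715/23918

Using the convergent recurrence p_i = a_i*p_{i-1} + p_{i-2}, q_i = a_i*q_{i-1} + q_{i-2} with p_{-2}=0, p_{-1}=1, q_{-2}=1, q_{-1}=0:
  i=0: a_0=12, p_0 = 12*1 + 0 = 12, q_0 = 12*0 + 1 = 1.
  i=1: a_1=5, p_1 = 5*12 + 1 = 61, q_1 = 5*1 + 0 = 5.
  i=2: a_2=11, p_2 = 11*61 + 12 = 683, q_2 = 11*5 + 1 = 56.
  i=3: a_3=9, p_3 = 9*683 + 61 = 6208, q_3 = 9*56 + 5 = 509.
  i=4: a_4=5, p_4 = 5*6208 + 683 = 31723, q_4 = 5*509 + 56 = 2601.
  i=5: a_5=9, p_5 = 9*31723 + 6208 = 291715, q_5 = 9*2601 + 509 = 23918.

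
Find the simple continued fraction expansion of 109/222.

[0; 2, 27, 4]

Run the Euclidean algorithm on 109 and 222; the successive quotients are the partial quotients a_0, a_1, ... (each step inverts the fractional part left over by the previous one):
  109 = 0*222 + 109, so a_0 = 0.
  222 = 2*109 + 4, so a_1 = 2.
  109 = 27*4 + 1, so a_2 = 27.
  4 = 4*1 + 0, so a_3 = 4.
The remainder reaches 0 after 4 divisions, so the expansion has 4 partial quotients, read off in order.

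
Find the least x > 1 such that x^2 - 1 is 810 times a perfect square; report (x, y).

First expand sqrt(810) as a continued fraction. With x_i = (sqrt(810) + m_i)/d_i and (m_0, d_0) = (0, 1): a_0 = floor(sqrt(810)) = 28, since 28^2 = 784 <= 810 < 841 = 29^2.
Iterate m_{i+1} = d_i*a_i - m_i, d_{i+1} = (810 - m_{i+1}^2)/d_i, a_{i+1} = floor((a_0 + m_{i+1})/d_{i+1}):
  m_1 = 1*28 - 0 = 28, d_1 = (810 - 28^2)/1 = 26/1 = 26, a_1 = floor((28 + 28)/26) = 2.
  m_2 = 26*2 - 28 = 24, d_2 = (810 - 24^2)/26 = 234/26 = 9, a_2 = floor((28 + 24)/9) = 5.
  m_3 = 9*5 - 24 = 21, d_3 = (810 - 21^2)/9 = 369/9 = 41, a_3 = floor((28 + 21)/41) = 1.
  m_4 = 41*1 - 21 = 20, d_4 = (810 - 20^2)/41 = 410/41 = 10, a_4 = floor((28 + 20)/10) = 4.
  m_5 = 10*4 - 20 = 20, d_5 = (810 - 20^2)/10 = 410/10 = 41, a_5 = floor((28 + 20)/41) = 1.
  m_6 = 41*1 - 20 = 21, d_6 = (810 - 21^2)/41 = 369/41 = 9, a_6 = floor((28 + 21)/9) = 5.
  m_7 = 9*5 - 21 = 24, d_7 = (810 - 24^2)/9 = 234/9 = 26, a_7 = floor((28 + 24)/26) = 2.
  m_8 = 26*2 - 24 = 28, d_8 = (810 - 28^2)/26 = 26/26 = 1, a_8 = floor((28 + 28)/1) = 56.
  m_9 = 1*56 - 28 = 28, d_9 = (810 - 28^2)/1 = 26/1 = 26: (m_9, d_9) = (m_1, d_1) = (28, 26), so from here the quotients repeat a_1, ..., a_8; the period length is 8.
So sqrt(810) = [28; (2, 5, 1, 4, 1, 5, 2, 56)] with period length k = 8.
k is even, so the fundamental solution of x^2 - 810y^2 = 1 is (p_{k-1}, q_{k-1}) = (p_7, q_7); compute convergents through index 7.
Convergents (p_i = a_i*p_{i-1} + p_{i-2}, q_i = a_i*q_{i-1} + q_{i-2} with p_{-2}=0, p_{-1}=1, q_{-2}=1, q_{-1}=0):
  i=0: a_0=28, p_0 = 28*1 + 0 = 28, q_0 = 28*0 + 1 = 1.
  i=1: a_1=2, p_1 = 2*28 + 1 = 57, q_1 = 2*1 + 0 = 2.
  i=2: a_2=5, p_2 = 5*57 + 28 = 313, q_2 = 5*2 + 1 = 11.
  i=3: a_3=1, p_3 = 1*313 + 57 = 370, q_3 = 1*11 + 2 = 13.
  i=4: a_4=4, p_4 = 4*370 + 313 = 1793, q_4 = 4*13 + 11 = 63.
  i=5: a_5=1, p_5 = 1*1793 + 370 = 2163, q_5 = 1*63 + 13 = 76.
  i=6: a_6=5, p_6 = 5*2163 + 1793 = 12608, q_6 = 5*76 + 63 = 443.
  i=7: a_7=2, p_7 = 2*12608 + 2163 = 27379, q_7 = 2*443 + 76 = 962.
Check: 27379^2 - 810*962^2 = 749609641 - 749609640 = 1, so (x, y) = (27379, 962) solves the equation, and by the theorem it is the least positive solution.

(x, y) = (27379, 962)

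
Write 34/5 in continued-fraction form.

Run the Euclidean algorithm on 34 and 5; the successive quotients are the partial quotients a_0, a_1, ... (each step inverts the fractional part left over by the previous one):
  34 = 6*5 + 4, so a_0 = 6.
  5 = 1*4 + 1, so a_1 = 1.
  4 = 4*1 + 0, so a_2 = 4.
The remainder reaches 0 after 3 divisions, so the expansion has 3 partial quotients, read off in order.

[6; 1, 4]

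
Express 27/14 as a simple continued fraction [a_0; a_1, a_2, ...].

Run the Euclidean algorithm on 27 and 14; the successive quotients are the partial quotients a_0, a_1, ... (each step inverts the fractional part left over by the previous one):
  27 = 1*14 + 13, so a_0 = 1.
  14 = 1*13 + 1, so a_1 = 1.
  13 = 13*1 + 0, so a_2 = 13.
The remainder reaches 0 after 3 divisions, so the expansion has 3 partial quotients, read off in order.

[1; 1, 13]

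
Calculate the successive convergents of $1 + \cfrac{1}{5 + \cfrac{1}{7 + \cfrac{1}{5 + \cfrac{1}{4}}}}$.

Using the convergent recurrence p_i = a_i*p_{i-1} + p_{i-2}, q_i = a_i*q_{i-1} + q_{i-2} with p_{-2}=0, p_{-1}=1, q_{-2}=1, q_{-1}=0:
  i=0: a_0=1, p_0 = 1*1 + 0 = 1, q_0 = 1*0 + 1 = 1.
  i=1: a_1=5, p_1 = 5*1 + 1 = 6, q_1 = 5*1 + 0 = 5.
  i=2: a_2=7, p_2 = 7*6 + 1 = 43, q_2 = 7*5 + 1 = 36.
  i=3: a_3=5, p_3 = 5*43 + 6 = 221, q_3 = 5*36 + 5 = 185.
  i=4: a_4=4, p_4 = 4*221 + 43 = 927, q_4 = 4*185 + 36 = 776.

1/1, 6/5, 43/36, 221/185, 927/776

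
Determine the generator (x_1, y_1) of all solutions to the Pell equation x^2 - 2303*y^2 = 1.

First expand sqrt(2303) as a continued fraction. With x_i = (sqrt(2303) + m_i)/d_i and (m_0, d_0) = (0, 1): a_0 = floor(sqrt(2303)) = 47, since 47^2 = 2209 <= 2303 < 2304 = 48^2.
Iterate m_{i+1} = d_i*a_i - m_i, d_{i+1} = (2303 - m_{i+1}^2)/d_i, a_{i+1} = floor((a_0 + m_{i+1})/d_{i+1}):
  m_1 = 1*47 - 0 = 47, d_1 = (2303 - 47^2)/1 = 94/1 = 94, a_1 = floor((47 + 47)/94) = 1.
  m_2 = 94*1 - 47 = 47, d_2 = (2303 - 47^2)/94 = 94/94 = 1, a_2 = floor((47 + 47)/1) = 94.
  m_3 = 1*94 - 47 = 47, d_3 = (2303 - 47^2)/1 = 94/1 = 94: (m_3, d_3) = (m_1, d_1) = (47, 94), so from here the quotients repeat a_1, a_2; the period length is 2.
So sqrt(2303) = [47; (1, 94)] with period length k = 2.
k is even, so the fundamental solution of x^2 - 2303y^2 = 1 is (p_{k-1}, q_{k-1}) = (p_1, q_1); compute convergents through index 1.
Convergents (p_i = a_i*p_{i-1} + p_{i-2}, q_i = a_i*q_{i-1} + q_{i-2} with p_{-2}=0, p_{-1}=1, q_{-2}=1, q_{-1}=0):
  i=0: a_0=47, p_0 = 47*1 + 0 = 47, q_0 = 47*0 + 1 = 1.
  i=1: a_1=1, p_1 = 1*47 + 1 = 48, q_1 = 1*1 + 0 = 1.
Check: 48^2 - 2303*1^2 = 2304 - 2303 = 1, so (x, y) = (48, 1) solves the equation, and by the theorem it is the least positive solution.

(x, y) = (48, 1)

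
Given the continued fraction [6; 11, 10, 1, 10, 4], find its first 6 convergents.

Using the convergent recurrence p_i = a_i*p_{i-1} + p_{i-2}, q_i = a_i*q_{i-1} + q_{i-2} with p_{-2}=0, p_{-1}=1, q_{-2}=1, q_{-1}=0:
  i=0: a_0=6, p_0 = 6*1 + 0 = 6, q_0 = 6*0 + 1 = 1.
  i=1: a_1=11, p_1 = 11*6 + 1 = 67, q_1 = 11*1 + 0 = 11.
  i=2: a_2=10, p_2 = 10*67 + 6 = 676, q_2 = 10*11 + 1 = 111.
  i=3: a_3=1, p_3 = 1*676 + 67 = 743, q_3 = 1*111 + 11 = 122.
  i=4: a_4=10, p_4 = 10*743 + 676 = 8106, q_4 = 10*122 + 111 = 1331.
  i=5: a_5=4, p_5 = 4*8106 + 743 = 33167, q_5 = 4*1331 + 122 = 5446.

6/1, 67/11, 676/111, 743/122, 8106/1331, 33167/5446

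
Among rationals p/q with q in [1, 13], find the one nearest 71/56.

14/11

Expand x = 71/56 as a continued fraction with the Euclidean algorithm:
  71 = 1*56 + 15, so a_0 = 1.
  56 = 3*15 + 11, so a_1 = 3.
  15 = 1*11 + 4, so a_2 = 1.
  11 = 2*4 + 3, so a_3 = 2.
  4 = 1*3 + 1, so a_4 = 1.
  3 = 3*1 + 0, so a_5 = 3.
so x = [1; 3, 1, 2, 1, 3].
Convergents (p_i = a_i*p_{i-1} + p_{i-2}, q_i = a_i*q_{i-1} + q_{i-2} with p_{-2}=0, p_{-1}=1, q_{-2}=1, q_{-1}=0), until the denominator exceeds 13:
  i=0: a_0=1, p_0 = 1*1 + 0 = 1, q_0 = 1*0 + 1 = 1.
  i=1: a_1=3, p_1 = 3*1 + 1 = 4, q_1 = 3*1 + 0 = 3.
  i=2: a_2=1, p_2 = 1*4 + 1 = 5, q_2 = 1*3 + 1 = 4.
  i=3: a_3=2, p_3 = 2*5 + 4 = 14, q_3 = 2*4 + 3 = 11.
  i=4: a_4=1, p_4 = 1*14 + 5 = 19, q_4 = 1*11 + 4 = 15.
q_4 = 15 > 13, so the last convergent with denominator <= 13 is p_3/q_3 = 14/11.
The closest fraction with denominator <= 13 is either p_3/q_3 or the intermediate fraction (k*p_3 + p_2)/(k*q_3 + q_2) with the largest k >= 1 whose denominator stays <= 13; these approach x as k grows, and every other convergent or intermediate fraction in range is farther away.
Largest k: floor((13 - q_2)/q_3) = floor((13 - 4)/11) = 0.
Since k = 0, no intermediate fraction beyond p_3/q_3 has denominator <= 13, so the convergent 14/11 is the closest (its error is |71*11 - 14*56|/(56*11) = 3/616).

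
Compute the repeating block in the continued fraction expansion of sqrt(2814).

[53; (21, 4, 1, 3, 2, 3, 1, 4, 21, 106)]

Write x_i = (sqrt(2814) + m_i)/d_i with (m_0, d_0) = (0, 1). a_0 = floor(sqrt(2814)) = 53, since 53^2 = 2809 <= 2814 < 2916 = 54^2.
Iterate m_{i+1} = d_i*a_i - m_i, d_{i+1} = (2814 - m_{i+1}^2)/d_i, a_{i+1} = floor((a_0 + m_{i+1})/d_{i+1}):
  m_1 = 1*53 - 0 = 53, d_1 = (2814 - 53^2)/1 = 5/1 = 5, a_1 = floor((53 + 53)/5) = 21.
  m_2 = 5*21 - 53 = 52, d_2 = (2814 - 52^2)/5 = 110/5 = 22, a_2 = floor((53 + 52)/22) = 4.
  m_3 = 22*4 - 52 = 36, d_3 = (2814 - 36^2)/22 = 1518/22 = 69, a_3 = floor((53 + 36)/69) = 1.
  m_4 = 69*1 - 36 = 33, d_4 = (2814 - 33^2)/69 = 1725/69 = 25, a_4 = floor((53 + 33)/25) = 3.
  m_5 = 25*3 - 33 = 42, d_5 = (2814 - 42^2)/25 = 1050/25 = 42, a_5 = floor((53 + 42)/42) = 2.
  m_6 = 42*2 - 42 = 42, d_6 = (2814 - 42^2)/42 = 1050/42 = 25, a_6 = floor((53 + 42)/25) = 3.
  m_7 = 25*3 - 42 = 33, d_7 = (2814 - 33^2)/25 = 1725/25 = 69, a_7 = floor((53 + 33)/69) = 1.
  m_8 = 69*1 - 33 = 36, d_8 = (2814 - 36^2)/69 = 1518/69 = 22, a_8 = floor((53 + 36)/22) = 4.
  m_9 = 22*4 - 36 = 52, d_9 = (2814 - 52^2)/22 = 110/22 = 5, a_9 = floor((53 + 52)/5) = 21.
  m_10 = 5*21 - 52 = 53, d_10 = (2814 - 53^2)/5 = 5/5 = 1, a_10 = floor((53 + 53)/1) = 106.
  m_11 = 1*106 - 53 = 53, d_11 = (2814 - 53^2)/1 = 5/1 = 5: (m_11, d_11) = (m_1, d_1) = (53, 5), so from here the quotients repeat a_1, ..., a_10; the period length is 10.
Hence the expansion of sqrt(2814) is a_0 = 53 followed by the repeating block 21, 4, 1, 3, 2, 3, 1, 4, 21, 106 (period 10).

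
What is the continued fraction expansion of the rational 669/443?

[1; 1, 1, 24, 9]

Run the Euclidean algorithm on 669 and 443; the successive quotients are the partial quotients a_0, a_1, ... (each step inverts the fractional part left over by the previous one):
  669 = 1*443 + 226, so a_0 = 1.
  443 = 1*226 + 217, so a_1 = 1.
  226 = 1*217 + 9, so a_2 = 1.
  217 = 24*9 + 1, so a_3 = 24.
  9 = 9*1 + 0, so a_4 = 9.
The remainder reaches 0 after 5 divisions, so the expansion has 5 partial quotients, read off in order.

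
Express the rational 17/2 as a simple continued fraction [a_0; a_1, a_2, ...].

Run the Euclidean algorithm on 17 and 2; the successive quotients are the partial quotients a_0, a_1, ... (each step inverts the fractional part left over by the previous one):
  17 = 8*2 + 1, so a_0 = 8.
  2 = 2*1 + 0, so a_1 = 2.
The remainder reaches 0 after 2 divisions, so the expansion has 2 partial quotients, read off in order.

[8; 2]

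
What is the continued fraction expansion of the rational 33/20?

[1; 1, 1, 1, 6]

Run the Euclidean algorithm on 33 and 20; the successive quotients are the partial quotients a_0, a_1, ... (each step inverts the fractional part left over by the previous one):
  33 = 1*20 + 13, so a_0 = 1.
  20 = 1*13 + 7, so a_1 = 1.
  13 = 1*7 + 6, so a_2 = 1.
  7 = 1*6 + 1, so a_3 = 1.
  6 = 6*1 + 0, so a_4 = 6.
The remainder reaches 0 after 5 divisions, so the expansion has 5 partial quotients, read off in order.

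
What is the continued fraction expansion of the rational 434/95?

[4; 1, 1, 3, 6, 2]

Run the Euclidean algorithm on 434 and 95; the successive quotients are the partial quotients a_0, a_1, ... (each step inverts the fractional part left over by the previous one):
  434 = 4*95 + 54, so a_0 = 4.
  95 = 1*54 + 41, so a_1 = 1.
  54 = 1*41 + 13, so a_2 = 1.
  41 = 3*13 + 2, so a_3 = 3.
  13 = 6*2 + 1, so a_4 = 6.
  2 = 2*1 + 0, so a_5 = 2.
The remainder reaches 0 after 6 divisions, so the expansion has 6 partial quotients, read off in order.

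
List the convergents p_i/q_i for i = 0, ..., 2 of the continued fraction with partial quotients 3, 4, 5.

3/1, 13/4, 68/21

Using the convergent recurrence p_i = a_i*p_{i-1} + p_{i-2}, q_i = a_i*q_{i-1} + q_{i-2} with p_{-2}=0, p_{-1}=1, q_{-2}=1, q_{-1}=0:
  i=0: a_0=3, p_0 = 3*1 + 0 = 3, q_0 = 3*0 + 1 = 1.
  i=1: a_1=4, p_1 = 4*3 + 1 = 13, q_1 = 4*1 + 0 = 4.
  i=2: a_2=5, p_2 = 5*13 + 3 = 68, q_2 = 5*4 + 1 = 21.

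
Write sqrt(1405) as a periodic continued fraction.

[37; (2, 14, 2, 74)]

Write x_i = (sqrt(1405) + m_i)/d_i with (m_0, d_0) = (0, 1). a_0 = floor(sqrt(1405)) = 37, since 37^2 = 1369 <= 1405 < 1444 = 38^2.
Iterate m_{i+1} = d_i*a_i - m_i, d_{i+1} = (1405 - m_{i+1}^2)/d_i, a_{i+1} = floor((a_0 + m_{i+1})/d_{i+1}):
  m_1 = 1*37 - 0 = 37, d_1 = (1405 - 37^2)/1 = 36/1 = 36, a_1 = floor((37 + 37)/36) = 2.
  m_2 = 36*2 - 37 = 35, d_2 = (1405 - 35^2)/36 = 180/36 = 5, a_2 = floor((37 + 35)/5) = 14.
  m_3 = 5*14 - 35 = 35, d_3 = (1405 - 35^2)/5 = 180/5 = 36, a_3 = floor((37 + 35)/36) = 2.
  m_4 = 36*2 - 35 = 37, d_4 = (1405 - 37^2)/36 = 36/36 = 1, a_4 = floor((37 + 37)/1) = 74.
  m_5 = 1*74 - 37 = 37, d_5 = (1405 - 37^2)/1 = 36/1 = 36: (m_5, d_5) = (m_1, d_1) = (37, 36), so from here the quotients repeat a_1, ..., a_4; the period length is 4.
Hence the expansion of sqrt(1405) is a_0 = 37 followed by the repeating block 2, 14, 2, 74 (period 4).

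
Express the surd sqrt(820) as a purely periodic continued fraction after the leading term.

[28; (1, 1, 1, 2, 1, 10, 1, 2, 1, 1, 1, 56)]

Write x_i = (sqrt(820) + m_i)/d_i with (m_0, d_0) = (0, 1). a_0 = floor(sqrt(820)) = 28, since 28^2 = 784 <= 820 < 841 = 29^2.
Iterate m_{i+1} = d_i*a_i - m_i, d_{i+1} = (820 - m_{i+1}^2)/d_i, a_{i+1} = floor((a_0 + m_{i+1})/d_{i+1}):
  m_1 = 1*28 - 0 = 28, d_1 = (820 - 28^2)/1 = 36/1 = 36, a_1 = floor((28 + 28)/36) = 1.
  m_2 = 36*1 - 28 = 8, d_2 = (820 - 8^2)/36 = 756/36 = 21, a_2 = floor((28 + 8)/21) = 1.
  m_3 = 21*1 - 8 = 13, d_3 = (820 - 13^2)/21 = 651/21 = 31, a_3 = floor((28 + 13)/31) = 1.
  m_4 = 31*1 - 13 = 18, d_4 = (820 - 18^2)/31 = 496/31 = 16, a_4 = floor((28 + 18)/16) = 2.
  m_5 = 16*2 - 18 = 14, d_5 = (820 - 14^2)/16 = 624/16 = 39, a_5 = floor((28 + 14)/39) = 1.
  m_6 = 39*1 - 14 = 25, d_6 = (820 - 25^2)/39 = 195/39 = 5, a_6 = floor((28 + 25)/5) = 10.
  m_7 = 5*10 - 25 = 25, d_7 = (820 - 25^2)/5 = 195/5 = 39, a_7 = floor((28 + 25)/39) = 1.
  m_8 = 39*1 - 25 = 14, d_8 = (820 - 14^2)/39 = 624/39 = 16, a_8 = floor((28 + 14)/16) = 2.
  m_9 = 16*2 - 14 = 18, d_9 = (820 - 18^2)/16 = 496/16 = 31, a_9 = floor((28 + 18)/31) = 1.
  m_10 = 31*1 - 18 = 13, d_10 = (820 - 13^2)/31 = 651/31 = 21, a_10 = floor((28 + 13)/21) = 1.
  m_11 = 21*1 - 13 = 8, d_11 = (820 - 8^2)/21 = 756/21 = 36, a_11 = floor((28 + 8)/36) = 1.
  m_12 = 36*1 - 8 = 28, d_12 = (820 - 28^2)/36 = 36/36 = 1, a_12 = floor((28 + 28)/1) = 56.
  m_13 = 1*56 - 28 = 28, d_13 = (820 - 28^2)/1 = 36/1 = 36: (m_13, d_13) = (m_1, d_1) = (28, 36), so from here the quotients repeat a_1, ..., a_12; the period length is 12.
Hence the expansion of sqrt(820) is a_0 = 28 followed by the repeating block 1, 1, 1, 2, 1, 10, 1, 2, 1, 1, 1, 56 (period 12).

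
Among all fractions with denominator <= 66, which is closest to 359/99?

Expand x = 359/99 as a continued fraction with the Euclidean algorithm:
  359 = 3*99 + 62, so a_0 = 3.
  99 = 1*62 + 37, so a_1 = 1.
  62 = 1*37 + 25, so a_2 = 1.
  37 = 1*25 + 12, so a_3 = 1.
  25 = 2*12 + 1, so a_4 = 2.
  12 = 12*1 + 0, so a_5 = 12.
so x = [3; 1, 1, 1, 2, 12].
Convergents (p_i = a_i*p_{i-1} + p_{i-2}, q_i = a_i*q_{i-1} + q_{i-2} with p_{-2}=0, p_{-1}=1, q_{-2}=1, q_{-1}=0), until the denominator exceeds 66:
  i=0: a_0=3, p_0 = 3*1 + 0 = 3, q_0 = 3*0 + 1 = 1.
  i=1: a_1=1, p_1 = 1*3 + 1 = 4, q_1 = 1*1 + 0 = 1.
  i=2: a_2=1, p_2 = 1*4 + 3 = 7, q_2 = 1*1 + 1 = 2.
  i=3: a_3=1, p_3 = 1*7 + 4 = 11, q_3 = 1*2 + 1 = 3.
  i=4: a_4=2, p_4 = 2*11 + 7 = 29, q_4 = 2*3 + 2 = 8.
  i=5: a_5=12, p_5 = 12*29 + 11 = 359, q_5 = 12*8 + 3 = 99.
q_5 = 99 > 66, so the last convergent with denominator <= 66 is p_4/q_4 = 29/8.
The closest fraction with denominator <= 66 is either p_4/q_4 or the intermediate fraction (k*p_4 + p_3)/(k*q_4 + q_3) with the largest k >= 1 whose denominator stays <= 66; these approach x as k grows, and every other convergent or intermediate fraction in range is farther away.
Largest k: floor((66 - q_3)/q_4) = floor((66 - 3)/8) = 7.
That gives (7*29 + 11)/(7*8 + 3) = 214/59.
Compare the errors: |x - 29/8| = |359*8 - 29*99|/(99*8) = 1/792, and |x - 214/59| = |359*59 - 214*99|/(99*59) = 5/5841.
Cross-multiplying, 5*792 = 3960 < 5841 = 1*5841, so 5/5841 is smaller: the intermediate fraction 214/59 is closer to x than 29/8.

214/59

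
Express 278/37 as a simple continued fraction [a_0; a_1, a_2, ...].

Run the Euclidean algorithm on 278 and 37; the successive quotients are the partial quotients a_0, a_1, ... (each step inverts the fractional part left over by the previous one):
  278 = 7*37 + 19, so a_0 = 7.
  37 = 1*19 + 18, so a_1 = 1.
  19 = 1*18 + 1, so a_2 = 1.
  18 = 18*1 + 0, so a_3 = 18.
The remainder reaches 0 after 4 divisions, so the expansion has 4 partial quotients, read off in order.

[7; 1, 1, 18]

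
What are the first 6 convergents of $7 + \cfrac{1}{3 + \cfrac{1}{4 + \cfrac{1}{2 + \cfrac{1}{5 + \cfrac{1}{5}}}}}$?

7/1, 22/3, 95/13, 212/29, 1155/158, 5987/819

Using the convergent recurrence p_i = a_i*p_{i-1} + p_{i-2}, q_i = a_i*q_{i-1} + q_{i-2} with p_{-2}=0, p_{-1}=1, q_{-2}=1, q_{-1}=0:
  i=0: a_0=7, p_0 = 7*1 + 0 = 7, q_0 = 7*0 + 1 = 1.
  i=1: a_1=3, p_1 = 3*7 + 1 = 22, q_1 = 3*1 + 0 = 3.
  i=2: a_2=4, p_2 = 4*22 + 7 = 95, q_2 = 4*3 + 1 = 13.
  i=3: a_3=2, p_3 = 2*95 + 22 = 212, q_3 = 2*13 + 3 = 29.
  i=4: a_4=5, p_4 = 5*212 + 95 = 1155, q_4 = 5*29 + 13 = 158.
  i=5: a_5=5, p_5 = 5*1155 + 212 = 5987, q_5 = 5*158 + 29 = 819.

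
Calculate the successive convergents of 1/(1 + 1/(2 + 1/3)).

Using the convergent recurrence p_i = a_i*p_{i-1} + p_{i-2}, q_i = a_i*q_{i-1} + q_{i-2} with p_{-2}=0, p_{-1}=1, q_{-2}=1, q_{-1}=0:
  i=0: a_0=0, p_0 = 0*1 + 0 = 0, q_0 = 0*0 + 1 = 1.
  i=1: a_1=1, p_1 = 1*0 + 1 = 1, q_1 = 1*1 + 0 = 1.
  i=2: a_2=2, p_2 = 2*1 + 0 = 2, q_2 = 2*1 + 1 = 3.
  i=3: a_3=3, p_3 = 3*2 + 1 = 7, q_3 = 3*3 + 1 = 10.

0/1, 1/1, 2/3, 7/10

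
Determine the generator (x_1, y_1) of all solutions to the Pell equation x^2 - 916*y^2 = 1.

First expand sqrt(916) as a continued fraction. With x_i = (sqrt(916) + m_i)/d_i and (m_0, d_0) = (0, 1): a_0 = floor(sqrt(916)) = 30, since 30^2 = 900 <= 916 < 961 = 31^2.
Iterate m_{i+1} = d_i*a_i - m_i, d_{i+1} = (916 - m_{i+1}^2)/d_i, a_{i+1} = floor((a_0 + m_{i+1})/d_{i+1}):
  m_1 = 1*30 - 0 = 30, d_1 = (916 - 30^2)/1 = 16/1 = 16, a_1 = floor((30 + 30)/16) = 3.
  m_2 = 16*3 - 30 = 18, d_2 = (916 - 18^2)/16 = 592/16 = 37, a_2 = floor((30 + 18)/37) = 1.
  m_3 = 37*1 - 18 = 19, d_3 = (916 - 19^2)/37 = 555/37 = 15, a_3 = floor((30 + 19)/15) = 3.
  m_4 = 15*3 - 19 = 26, d_4 = (916 - 26^2)/15 = 240/15 = 16, a_4 = floor((30 + 26)/16) = 3.
  m_5 = 16*3 - 26 = 22, d_5 = (916 - 22^2)/16 = 432/16 = 27, a_5 = floor((30 + 22)/27) = 1.
  m_6 = 27*1 - 22 = 5, d_6 = (916 - 5^2)/27 = 891/27 = 33, a_6 = floor((30 + 5)/33) = 1.
  m_7 = 33*1 - 5 = 28, d_7 = (916 - 28^2)/33 = 132/33 = 4, a_7 = floor((30 + 28)/4) = 14.
  m_8 = 4*14 - 28 = 28, d_8 = (916 - 28^2)/4 = 132/4 = 33, a_8 = floor((30 + 28)/33) = 1.
  m_9 = 33*1 - 28 = 5, d_9 = (916 - 5^2)/33 = 891/33 = 27, a_9 = floor((30 + 5)/27) = 1.
  m_10 = 27*1 - 5 = 22, d_10 = (916 - 22^2)/27 = 432/27 = 16, a_10 = floor((30 + 22)/16) = 3.
  m_11 = 16*3 - 22 = 26, d_11 = (916 - 26^2)/16 = 240/16 = 15, a_11 = floor((30 + 26)/15) = 3.
  m_12 = 15*3 - 26 = 19, d_12 = (916 - 19^2)/15 = 555/15 = 37, a_12 = floor((30 + 19)/37) = 1.
  m_13 = 37*1 - 19 = 18, d_13 = (916 - 18^2)/37 = 592/37 = 16, a_13 = floor((30 + 18)/16) = 3.
  m_14 = 16*3 - 18 = 30, d_14 = (916 - 30^2)/16 = 16/16 = 1, a_14 = floor((30 + 30)/1) = 60.
  m_15 = 1*60 - 30 = 30, d_15 = (916 - 30^2)/1 = 16/1 = 16: (m_15, d_15) = (m_1, d_1) = (30, 16), so from here the quotients repeat a_1, ..., a_14; the period length is 14.
So sqrt(916) = [30; (3, 1, 3, 3, 1, 1, 14, 1, 1, 3, 3, 1, 3, 60)] with period length k = 14.
k is even, so the fundamental solution of x^2 - 916y^2 = 1 is (p_{k-1}, q_{k-1}) = (p_13, q_13); compute convergents through index 13.
Convergents (p_i = a_i*p_{i-1} + p_{i-2}, q_i = a_i*q_{i-1} + q_{i-2} with p_{-2}=0, p_{-1}=1, q_{-2}=1, q_{-1}=0):
  i=0: a_0=30, p_0 = 30*1 + 0 = 30, q_0 = 30*0 + 1 = 1.
  i=1: a_1=3, p_1 = 3*30 + 1 = 91, q_1 = 3*1 + 0 = 3.
  i=2: a_2=1, p_2 = 1*91 + 30 = 121, q_2 = 1*3 + 1 = 4.
  i=3: a_3=3, p_3 = 3*121 + 91 = 454, q_3 = 3*4 + 3 = 15.
  i=4: a_4=3, p_4 = 3*454 + 121 = 1483, q_4 = 3*15 + 4 = 49.
  i=5: a_5=1, p_5 = 1*1483 + 454 = 1937, q_5 = 1*49 + 15 = 64.
  i=6: a_6=1, p_6 = 1*1937 + 1483 = 3420, q_6 = 1*64 + 49 = 113.
  i=7: a_7=14, p_7 = 14*3420 + 1937 = 49817, q_7 = 14*113 + 64 = 1646.
  i=8: a_8=1, p_8 = 1*49817 + 3420 = 53237, q_8 = 1*1646 + 113 = 1759.
  i=9: a_9=1, p_9 = 1*53237 + 49817 = 103054, q_9 = 1*1759 + 1646 = 3405.
  i=10: a_10=3, p_10 = 3*103054 + 53237 = 362399, q_10 = 3*3405 + 1759 = 11974.
  i=11: a_11=3, p_11 = 3*362399 + 103054 = 1190251, q_11 = 3*11974 + 3405 = 39327.
  i=12: a_12=1, p_12 = 1*1190251 + 362399 = 1552650, q_12 = 1*39327 + 11974 = 51301.
  i=13: a_13=3, p_13 = 3*1552650 + 1190251 = 5848201, q_13 = 3*51301 + 39327 = 193230.
Check: 5848201^2 - 916*193230^2 = 34201454936401 - 34201454936400 = 1, so (x, y) = (5848201, 193230) solves the equation, and by the theorem it is the least positive solution.

(x, y) = (5848201, 193230)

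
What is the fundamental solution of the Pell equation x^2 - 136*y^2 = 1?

First expand sqrt(136) as a continued fraction. With x_i = (sqrt(136) + m_i)/d_i and (m_0, d_0) = (0, 1): a_0 = floor(sqrt(136)) = 11, since 11^2 = 121 <= 136 < 144 = 12^2.
Iterate m_{i+1} = d_i*a_i - m_i, d_{i+1} = (136 - m_{i+1}^2)/d_i, a_{i+1} = floor((a_0 + m_{i+1})/d_{i+1}):
  m_1 = 1*11 - 0 = 11, d_1 = (136 - 11^2)/1 = 15/1 = 15, a_1 = floor((11 + 11)/15) = 1.
  m_2 = 15*1 - 11 = 4, d_2 = (136 - 4^2)/15 = 120/15 = 8, a_2 = floor((11 + 4)/8) = 1.
  m_3 = 8*1 - 4 = 4, d_3 = (136 - 4^2)/8 = 120/8 = 15, a_3 = floor((11 + 4)/15) = 1.
  m_4 = 15*1 - 4 = 11, d_4 = (136 - 11^2)/15 = 15/15 = 1, a_4 = floor((11 + 11)/1) = 22.
  m_5 = 1*22 - 11 = 11, d_5 = (136 - 11^2)/1 = 15/1 = 15: (m_5, d_5) = (m_1, d_1) = (11, 15), so from here the quotients repeat a_1, ..., a_4; the period length is 4.
So sqrt(136) = [11; (1, 1, 1, 22)] with period length k = 4.
k is even, so the fundamental solution of x^2 - 136y^2 = 1 is (p_{k-1}, q_{k-1}) = (p_3, q_3); compute convergents through index 3.
Convergents (p_i = a_i*p_{i-1} + p_{i-2}, q_i = a_i*q_{i-1} + q_{i-2} with p_{-2}=0, p_{-1}=1, q_{-2}=1, q_{-1}=0):
  i=0: a_0=11, p_0 = 11*1 + 0 = 11, q_0 = 11*0 + 1 = 1.
  i=1: a_1=1, p_1 = 1*11 + 1 = 12, q_1 = 1*1 + 0 = 1.
  i=2: a_2=1, p_2 = 1*12 + 11 = 23, q_2 = 1*1 + 1 = 2.
  i=3: a_3=1, p_3 = 1*23 + 12 = 35, q_3 = 1*2 + 1 = 3.
Check: 35^2 - 136*3^2 = 1225 - 1224 = 1, so (x, y) = (35, 3) solves the equation, and by the theorem it is the least positive solution.

(x, y) = (35, 3)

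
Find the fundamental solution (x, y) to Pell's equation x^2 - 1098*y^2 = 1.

(x, y) = (118097, 3564)

First expand sqrt(1098) as a continued fraction. With x_i = (sqrt(1098) + m_i)/d_i and (m_0, d_0) = (0, 1): a_0 = floor(sqrt(1098)) = 33, since 33^2 = 1089 <= 1098 < 1156 = 34^2.
Iterate m_{i+1} = d_i*a_i - m_i, d_{i+1} = (1098 - m_{i+1}^2)/d_i, a_{i+1} = floor((a_0 + m_{i+1})/d_{i+1}):
  m_1 = 1*33 - 0 = 33, d_1 = (1098 - 33^2)/1 = 9/1 = 9, a_1 = floor((33 + 33)/9) = 7.
  m_2 = 9*7 - 33 = 30, d_2 = (1098 - 30^2)/9 = 198/9 = 22, a_2 = floor((33 + 30)/22) = 2.
  m_3 = 22*2 - 30 = 14, d_3 = (1098 - 14^2)/22 = 902/22 = 41, a_3 = floor((33 + 14)/41) = 1.
  m_4 = 41*1 - 14 = 27, d_4 = (1098 - 27^2)/41 = 369/41 = 9, a_4 = floor((33 + 27)/9) = 6.
  m_5 = 9*6 - 27 = 27, d_5 = (1098 - 27^2)/9 = 369/9 = 41, a_5 = floor((33 + 27)/41) = 1.
  m_6 = 41*1 - 27 = 14, d_6 = (1098 - 14^2)/41 = 902/41 = 22, a_6 = floor((33 + 14)/22) = 2.
  m_7 = 22*2 - 14 = 30, d_7 = (1098 - 30^2)/22 = 198/22 = 9, a_7 = floor((33 + 30)/9) = 7.
  m_8 = 9*7 - 30 = 33, d_8 = (1098 - 33^2)/9 = 9/9 = 1, a_8 = floor((33 + 33)/1) = 66.
  m_9 = 1*66 - 33 = 33, d_9 = (1098 - 33^2)/1 = 9/1 = 9: (m_9, d_9) = (m_1, d_1) = (33, 9), so from here the quotients repeat a_1, ..., a_8; the period length is 8.
So sqrt(1098) = [33; (7, 2, 1, 6, 1, 2, 7, 66)] with period length k = 8.
k is even, so the fundamental solution of x^2 - 1098y^2 = 1 is (p_{k-1}, q_{k-1}) = (p_7, q_7); compute convergents through index 7.
Convergents (p_i = a_i*p_{i-1} + p_{i-2}, q_i = a_i*q_{i-1} + q_{i-2} with p_{-2}=0, p_{-1}=1, q_{-2}=1, q_{-1}=0):
  i=0: a_0=33, p_0 = 33*1 + 0 = 33, q_0 = 33*0 + 1 = 1.
  i=1: a_1=7, p_1 = 7*33 + 1 = 232, q_1 = 7*1 + 0 = 7.
  i=2: a_2=2, p_2 = 2*232 + 33 = 497, q_2 = 2*7 + 1 = 15.
  i=3: a_3=1, p_3 = 1*497 + 232 = 729, q_3 = 1*15 + 7 = 22.
  i=4: a_4=6, p_4 = 6*729 + 497 = 4871, q_4 = 6*22 + 15 = 147.
  i=5: a_5=1, p_5 = 1*4871 + 729 = 5600, q_5 = 1*147 + 22 = 169.
  i=6: a_6=2, p_6 = 2*5600 + 4871 = 16071, q_6 = 2*169 + 147 = 485.
  i=7: a_7=7, p_7 = 7*16071 + 5600 = 118097, q_7 = 7*485 + 169 = 3564.
Check: 118097^2 - 1098*3564^2 = 13946901409 - 13946901408 = 1, so (x, y) = (118097, 3564) solves the equation, and by the theorem it is the least positive solution.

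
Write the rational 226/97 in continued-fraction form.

Run the Euclidean algorithm on 226 and 97; the successive quotients are the partial quotients a_0, a_1, ... (each step inverts the fractional part left over by the previous one):
  226 = 2*97 + 32, so a_0 = 2.
  97 = 3*32 + 1, so a_1 = 3.
  32 = 32*1 + 0, so a_2 = 32.
The remainder reaches 0 after 3 divisions, so the expansion has 3 partial quotients, read off in order.

[2; 3, 32]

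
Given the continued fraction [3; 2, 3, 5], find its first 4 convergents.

3/1, 7/2, 24/7, 127/37

Using the convergent recurrence p_i = a_i*p_{i-1} + p_{i-2}, q_i = a_i*q_{i-1} + q_{i-2} with p_{-2}=0, p_{-1}=1, q_{-2}=1, q_{-1}=0:
  i=0: a_0=3, p_0 = 3*1 + 0 = 3, q_0 = 3*0 + 1 = 1.
  i=1: a_1=2, p_1 = 2*3 + 1 = 7, q_1 = 2*1 + 0 = 2.
  i=2: a_2=3, p_2 = 3*7 + 3 = 24, q_2 = 3*2 + 1 = 7.
  i=3: a_3=5, p_3 = 5*24 + 7 = 127, q_3 = 5*7 + 2 = 37.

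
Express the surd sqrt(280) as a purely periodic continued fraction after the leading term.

Write x_i = (sqrt(280) + m_i)/d_i with (m_0, d_0) = (0, 1). a_0 = floor(sqrt(280)) = 16, since 16^2 = 256 <= 280 < 289 = 17^2.
Iterate m_{i+1} = d_i*a_i - m_i, d_{i+1} = (280 - m_{i+1}^2)/d_i, a_{i+1} = floor((a_0 + m_{i+1})/d_{i+1}):
  m_1 = 1*16 - 0 = 16, d_1 = (280 - 16^2)/1 = 24/1 = 24, a_1 = floor((16 + 16)/24) = 1.
  m_2 = 24*1 - 16 = 8, d_2 = (280 - 8^2)/24 = 216/24 = 9, a_2 = floor((16 + 8)/9) = 2.
  m_3 = 9*2 - 8 = 10, d_3 = (280 - 10^2)/9 = 180/9 = 20, a_3 = floor((16 + 10)/20) = 1.
  m_4 = 20*1 - 10 = 10, d_4 = (280 - 10^2)/20 = 180/20 = 9, a_4 = floor((16 + 10)/9) = 2.
  m_5 = 9*2 - 10 = 8, d_5 = (280 - 8^2)/9 = 216/9 = 24, a_5 = floor((16 + 8)/24) = 1.
  m_6 = 24*1 - 8 = 16, d_6 = (280 - 16^2)/24 = 24/24 = 1, a_6 = floor((16 + 16)/1) = 32.
  m_7 = 1*32 - 16 = 16, d_7 = (280 - 16^2)/1 = 24/1 = 24: (m_7, d_7) = (m_1, d_1) = (16, 24), so from here the quotients repeat a_1, ..., a_6; the period length is 6.
Hence the expansion of sqrt(280) is a_0 = 16 followed by the repeating block 1, 2, 1, 2, 1, 32 (period 6).

[16; (1, 2, 1, 2, 1, 32)]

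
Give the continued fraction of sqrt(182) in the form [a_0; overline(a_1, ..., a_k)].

Write x_i = (sqrt(182) + m_i)/d_i with (m_0, d_0) = (0, 1). a_0 = floor(sqrt(182)) = 13, since 13^2 = 169 <= 182 < 196 = 14^2.
Iterate m_{i+1} = d_i*a_i - m_i, d_{i+1} = (182 - m_{i+1}^2)/d_i, a_{i+1} = floor((a_0 + m_{i+1})/d_{i+1}):
  m_1 = 1*13 - 0 = 13, d_1 = (182 - 13^2)/1 = 13/1 = 13, a_1 = floor((13 + 13)/13) = 2.
  m_2 = 13*2 - 13 = 13, d_2 = (182 - 13^2)/13 = 13/13 = 1, a_2 = floor((13 + 13)/1) = 26.
  m_3 = 1*26 - 13 = 13, d_3 = (182 - 13^2)/1 = 13/1 = 13: (m_3, d_3) = (m_1, d_1) = (13, 13), so from here the quotients repeat a_1, a_2; the period length is 2.
Hence the expansion of sqrt(182) is a_0 = 13 followed by the repeating block 2, 26 (period 2).

[13; overline(2, 26)]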